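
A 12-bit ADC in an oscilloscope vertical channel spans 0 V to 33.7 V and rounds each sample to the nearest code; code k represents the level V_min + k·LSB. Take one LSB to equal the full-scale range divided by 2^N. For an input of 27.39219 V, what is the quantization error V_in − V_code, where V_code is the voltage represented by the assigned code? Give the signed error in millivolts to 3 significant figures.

+2.71 mV

V_FS = 33.7 V. LSB = 33.7 V / 2^12 ≈ 8.228 mV.
(V_in − V_min)/LSB = (27.39219 − (0)) × 4096/33.7 = 3329.3297 → nearest code k = 3329.
V_code = V_min + k × range/2^12 = 0 + 3329 × 33.7/4096 = 27.38947754 V.
e = 27.39219 − (27.38947754) = +2.71 mV.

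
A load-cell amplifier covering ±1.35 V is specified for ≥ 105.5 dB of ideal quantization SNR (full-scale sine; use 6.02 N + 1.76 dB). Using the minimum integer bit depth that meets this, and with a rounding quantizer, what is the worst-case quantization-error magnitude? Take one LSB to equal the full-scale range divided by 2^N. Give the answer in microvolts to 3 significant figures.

5.15 µV

The full-scale span is 1.35 − (-1.35) = 2.7 V.
6.02 N + 1.76 ≥ 105.5 gives N ≥ 17.233, so the minimum integer is 18.
LSB = 2.7 V ÷ 2^18 = 2.7/262144 V = 10.300 µV.
Half an LSB is 5.15 µV.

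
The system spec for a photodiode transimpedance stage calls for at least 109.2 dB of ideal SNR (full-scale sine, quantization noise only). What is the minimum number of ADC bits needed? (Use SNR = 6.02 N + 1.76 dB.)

6.02 N + 1.76 ≥ 109.2 gives N ≥ 17.847, so the minimum integer is 18.

18 bits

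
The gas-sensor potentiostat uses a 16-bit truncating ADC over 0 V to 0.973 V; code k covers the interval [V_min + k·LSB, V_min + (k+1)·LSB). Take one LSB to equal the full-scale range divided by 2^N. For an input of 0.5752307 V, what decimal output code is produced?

38744

Full-scale range = 0.973 V. LSB = 0.973 V / 2^16 ≈ 14.85 µV.
V_in − V_min = 0.5752307 − (0) = 0.5752307 V.
Divide by LSB: 0.5752307 × 65536/0.973 = 38744.4185.
Truncating gives code 38744.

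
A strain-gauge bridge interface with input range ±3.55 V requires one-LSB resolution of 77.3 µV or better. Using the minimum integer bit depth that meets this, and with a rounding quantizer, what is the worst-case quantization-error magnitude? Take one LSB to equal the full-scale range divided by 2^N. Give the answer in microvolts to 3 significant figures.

27.1 µV

Span: 3.55 V − (-3.55 V) = 7.1 V.
Levels needed ≥ 7.1/77.3 µV = 91850. 2^17 = 131072 suffices, so N_min = 17.
Step size = 7.1/131072 V = 54.169 µV.
Max error for round-to-nearest is LSB/2 = 27.1 µV.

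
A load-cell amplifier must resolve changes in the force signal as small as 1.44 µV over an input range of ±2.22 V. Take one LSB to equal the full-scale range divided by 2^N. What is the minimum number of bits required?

22 bits

The full-scale span is 2.22 − (-2.22) = 4.44 V.
4.44 V / 1.44 µV = 3.083e6. Since 2^21 = 2097152 and 2^22 = 4194304, N = 22.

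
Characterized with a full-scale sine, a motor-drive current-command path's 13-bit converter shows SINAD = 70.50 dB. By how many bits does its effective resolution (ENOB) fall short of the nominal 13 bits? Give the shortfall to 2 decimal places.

1.58 bits

ENOB = (SINAD − 1.76)/6.02 = (70.50 − 1.76)/6.02 = 11.4186 bits.
13 − 11.4186 = 1.58 bits below nominal.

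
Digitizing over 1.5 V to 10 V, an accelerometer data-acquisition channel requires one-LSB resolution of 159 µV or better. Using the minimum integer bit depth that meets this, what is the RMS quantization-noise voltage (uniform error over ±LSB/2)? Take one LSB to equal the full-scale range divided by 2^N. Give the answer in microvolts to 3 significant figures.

37.4 µV

Span: 10 V − (1.5 V) = 8.5 V.
8.5 V / 159 µV = 53460. Since 2^15 = 32768 and 2^16 = 65536, N = 16.
Step size = 8.5/65536 V = 129.70 µV.
RMS noise = LSB/√12 = 37.4 µV.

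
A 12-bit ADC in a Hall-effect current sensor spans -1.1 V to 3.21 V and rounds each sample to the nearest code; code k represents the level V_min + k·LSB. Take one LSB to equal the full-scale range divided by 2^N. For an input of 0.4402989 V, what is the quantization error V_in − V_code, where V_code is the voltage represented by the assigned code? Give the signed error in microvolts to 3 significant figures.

The full-scale span is 3.21 − (-1.1) = 4.31 V. LSB = 4.31 V / 2^12 ≈ 1.052 mV.
(V_in − V_min)/LSB = (0.4402989 − (-1.1)) × 4096/4.31 = 1463.8200 → nearest code k = 1464.
Reconstructed level: -1.1 + 1464 × 4.31/4096 V = 0.4404882813 V.
e = 0.4402989 − (0.4404882813) = −189 µV.

−189 µV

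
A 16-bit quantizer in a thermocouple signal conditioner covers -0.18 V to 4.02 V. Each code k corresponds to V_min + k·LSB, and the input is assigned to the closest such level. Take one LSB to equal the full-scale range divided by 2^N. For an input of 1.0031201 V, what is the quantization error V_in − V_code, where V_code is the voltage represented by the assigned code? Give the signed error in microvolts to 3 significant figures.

Full-scale range = 4.02 V − (-0.18 V) = 4.2 V. LSB = 4.2 V / 2^16 ≈ 64.09 µV.
(V_in − V_min)/LSB = (1.0031201 − (-0.18)) × 65536/4.2 = 18461.1807 → nearest code k = 18461.
V_code = -0.18 + (18461/65536) × 4.2 = 1.0031085205 V.
V_in − V_code = 1.0031201 − (1.0031085205) = +11.6 µV.

+11.6 µV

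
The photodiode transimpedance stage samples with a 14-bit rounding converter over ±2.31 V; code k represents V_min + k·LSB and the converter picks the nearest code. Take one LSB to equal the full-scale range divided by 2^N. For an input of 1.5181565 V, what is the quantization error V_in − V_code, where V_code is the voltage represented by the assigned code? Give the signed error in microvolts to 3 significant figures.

The full-scale span is 2.31 − (-2.31) = 4.62 V. LSB = 4.62 V / 2^14 ≈ 282.0 µV.
(V_in − V_min)/LSB = (1.5181565 − (-2.31)) × 16384/4.62 = 13575.8693 → nearest code k = 13576.
Reconstructed level: -2.31 + 13576 × 4.62/16384 V = 1.5181933594 V.
V_in − V_code = 1.5181565 − (1.5181933594) = −36.9 µV.

−36.9 µV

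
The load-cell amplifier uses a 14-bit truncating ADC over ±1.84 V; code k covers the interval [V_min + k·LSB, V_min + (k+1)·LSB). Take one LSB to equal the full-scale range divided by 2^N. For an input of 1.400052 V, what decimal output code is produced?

14425

Full-scale range = 1.84 V − (-1.84 V) = 3.68 V. LSB = 3.68 V / 2^14 ≈ 224.6 µV.
(V_in − V_min) × 2^14/range = (1.400052 − (-1.84)) × 16384/3.68 = 14425.275.
Floor → code = 14425.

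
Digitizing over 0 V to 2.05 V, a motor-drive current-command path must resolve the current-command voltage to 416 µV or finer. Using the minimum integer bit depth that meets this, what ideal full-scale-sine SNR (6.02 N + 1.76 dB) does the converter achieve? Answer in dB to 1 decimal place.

V_FS = 2.05 V.
Required number of levels: 2.05/416 µV = 4927.9; smallest N with 2^N ≥ that is 13.
6.02(13) + 1.76 = 80.02 dB.

80.0 dB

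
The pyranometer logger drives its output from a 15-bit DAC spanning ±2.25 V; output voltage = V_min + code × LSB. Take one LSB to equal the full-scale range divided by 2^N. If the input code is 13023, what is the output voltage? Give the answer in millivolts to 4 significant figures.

-461.6 mV

Full-scale range = 2.25 V − (-2.25 V) = 4.5 V. LSB = 4.5 V / 2^15.
V_out = V_min + code × LSB = -2.25 V + 13023 × 4.5 V / 32768
      = -2.25 V + 1.78844 V = -0.461563 V.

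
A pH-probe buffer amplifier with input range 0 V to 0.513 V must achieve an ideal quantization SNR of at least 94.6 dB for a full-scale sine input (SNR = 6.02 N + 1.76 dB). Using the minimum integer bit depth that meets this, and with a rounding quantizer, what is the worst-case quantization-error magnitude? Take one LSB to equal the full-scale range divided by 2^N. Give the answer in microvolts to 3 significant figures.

3.91 µV

Full-scale range = 0.513 V.
6.02 N + 1.76 ≥ 94.6 gives N ≥ 15.422, so the minimum integer is 16.
One LSB is 0.513 V / 65536 = 7.8278 µV.
|e|_max = LSB/2 = 3.91 µV.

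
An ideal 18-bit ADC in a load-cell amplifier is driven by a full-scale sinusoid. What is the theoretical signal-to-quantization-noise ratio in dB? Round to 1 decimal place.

Ideal quantization SNR: 6.02 × 18 + 1.76 dB = 110.1 dB.

110.1 dB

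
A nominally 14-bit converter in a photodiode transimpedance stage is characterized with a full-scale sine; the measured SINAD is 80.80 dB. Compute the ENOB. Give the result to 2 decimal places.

ENOB = (80.80 − 1.76)/6.02 = 13.1296 bits.

13.13 bits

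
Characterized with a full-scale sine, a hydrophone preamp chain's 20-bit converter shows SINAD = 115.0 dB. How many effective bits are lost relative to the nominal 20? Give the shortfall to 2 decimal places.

1.19 bits

ENOB = (SINAD − 1.76)/6.02 = (115.0 − 1.76)/6.02 = 18.8106 bits.
20 − 18.8106 = 1.19 bits below nominal.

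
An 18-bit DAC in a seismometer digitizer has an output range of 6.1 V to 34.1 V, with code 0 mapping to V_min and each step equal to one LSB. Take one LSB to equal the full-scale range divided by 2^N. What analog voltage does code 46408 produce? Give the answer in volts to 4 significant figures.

11.06 V

Span: 34.1 V − (6.1 V) = 28 V. LSB = 28 V / 2^18.
V_out = 6.1 + 46408 × (28/262144) V
      = 6.1 V + 4.95691 V = 11.0569 V.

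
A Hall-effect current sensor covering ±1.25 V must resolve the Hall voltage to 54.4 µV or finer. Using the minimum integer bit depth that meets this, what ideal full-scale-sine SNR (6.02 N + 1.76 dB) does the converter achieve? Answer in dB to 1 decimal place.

98.1 dB

Span: 1.25 V − (-1.25 V) = 2.5 V.
Required number of levels: 2.5/54.4 µV = 45956; smallest N with 2^N ≥ that is 16.
SNR = 6.02 × 16 + 1.76 = 98.08 dB.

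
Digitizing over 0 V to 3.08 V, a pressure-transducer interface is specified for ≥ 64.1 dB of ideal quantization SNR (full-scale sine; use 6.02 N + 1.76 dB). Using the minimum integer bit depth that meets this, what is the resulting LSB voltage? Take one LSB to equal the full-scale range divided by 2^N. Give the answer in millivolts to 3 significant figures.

V_FS = 3.08 V.
6.02 N + 1.76 ≥ 64.1 gives N ≥ 10.355, so the minimum integer is 11.
Step size = 3.08/2048 V = 1.50 mV.

1.50 mV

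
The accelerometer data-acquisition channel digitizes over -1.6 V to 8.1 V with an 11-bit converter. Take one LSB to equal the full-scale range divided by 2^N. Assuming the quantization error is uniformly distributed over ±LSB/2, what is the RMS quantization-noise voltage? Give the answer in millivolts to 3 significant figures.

1.37 mV

The full-scale span is 8.1 − (-1.6) = 9.7 V.
LSB = 9.7 V / 2^11 = 4.7363 mV.
V_rms = LSB/√12 = 4.7363 mV / √12 = 1.37 mV.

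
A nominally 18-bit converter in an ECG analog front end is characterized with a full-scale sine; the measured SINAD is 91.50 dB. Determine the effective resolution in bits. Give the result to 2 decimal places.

ENOB = (SINAD − 1.76) / 6.02 = (91.50 − 1.76) / 6.02 = 89.74 / 6.02 = 14.9070.

14.91 bits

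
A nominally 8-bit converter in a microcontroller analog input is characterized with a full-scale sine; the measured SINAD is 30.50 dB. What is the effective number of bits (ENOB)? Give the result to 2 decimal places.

4.77 bits

ENOB = (30.50 − 1.76)/6.02 = 4.7741 bits.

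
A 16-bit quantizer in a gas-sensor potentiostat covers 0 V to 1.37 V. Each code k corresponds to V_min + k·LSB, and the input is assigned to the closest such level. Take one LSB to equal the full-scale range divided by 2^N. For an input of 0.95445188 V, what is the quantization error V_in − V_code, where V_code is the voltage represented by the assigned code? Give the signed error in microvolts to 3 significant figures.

−7.65 µV

Span = 1.37 V. LSB = 1.37 V / 2^16 ≈ 20.90 µV.
Position in LSBs: (0.95445188 − (0)) × 65536/1.37 = 45657.6339; rounding gives k = 45658.
V_code = V_min + k × range/2^16 = 0 + 45658 × 1.37/65536 = 0.95445953369 V.
Error = V_in − V_code = 0.95445188 − (0.95445953369) = −7.65 µV.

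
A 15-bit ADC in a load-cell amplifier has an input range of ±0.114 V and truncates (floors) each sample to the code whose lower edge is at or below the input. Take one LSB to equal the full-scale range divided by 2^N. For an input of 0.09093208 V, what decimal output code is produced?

Span: 0.114 V − (-0.114 V) = 0.228 V. LSB = 0.228 V / 2^15 ≈ 6.958 µV.
V_in − V_min = 0.09093208 − (-0.114) = 0.20493208 V.
Divide by LSB: 0.20493208 × 32768/0.228 = 29452.6947.
Truncating gives code 29452.

29452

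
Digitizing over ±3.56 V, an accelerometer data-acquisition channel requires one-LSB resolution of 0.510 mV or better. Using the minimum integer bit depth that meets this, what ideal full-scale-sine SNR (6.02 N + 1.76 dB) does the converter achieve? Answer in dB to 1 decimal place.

86.0 dB

Range = 3.56 − (-3.56) = 7.12 V.
Levels needed ≥ 7.12/0.510 mV = 13960. 2^14 = 16384 suffices, so N_min = 14.
SNR = 6.02 × 14 + 1.76 = 86.04 dB.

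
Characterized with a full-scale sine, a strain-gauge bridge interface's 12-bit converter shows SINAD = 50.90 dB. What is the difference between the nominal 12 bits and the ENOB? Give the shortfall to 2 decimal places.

3.84 bits

N_eff = (50.90 − 1.76)/6.02 = 8.1628 bits.
Lost resolution: 12 − 8.1628 = 3.8372 bits.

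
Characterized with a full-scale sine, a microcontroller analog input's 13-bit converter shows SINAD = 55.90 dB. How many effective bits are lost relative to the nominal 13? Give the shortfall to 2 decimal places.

ENOB = (SINAD − 1.76)/6.02 = (55.90 − 1.76)/6.02 = 8.9934 bits.
Lost resolution: 13 − 8.9934 = 4.0066 bits.

4.01 bits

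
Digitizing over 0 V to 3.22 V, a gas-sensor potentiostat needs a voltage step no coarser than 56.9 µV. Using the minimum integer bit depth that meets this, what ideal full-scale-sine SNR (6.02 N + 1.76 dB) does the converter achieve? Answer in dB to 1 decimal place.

98.1 dB

Full-scale range = 3.22 V.
Levels needed ≥ 3.22/56.9 µV = 56590. 2^16 = 65536 suffices, so N_min = 16.
6.02(16) + 1.76 = 98.08 dB.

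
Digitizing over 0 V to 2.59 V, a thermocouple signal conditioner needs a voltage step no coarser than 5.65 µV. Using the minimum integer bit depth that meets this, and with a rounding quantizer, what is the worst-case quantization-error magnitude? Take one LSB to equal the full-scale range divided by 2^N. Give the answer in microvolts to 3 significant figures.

Span = 2.59 V.
Required number of levels: 2.59/5.65 µV = 458410; smallest N with 2^N ≥ that is 19.
LSB = 2.59 V / 2^19 = 4.9400 µV.
Max error for round-to-nearest is LSB/2 = 2.47 µV.

2.47 µV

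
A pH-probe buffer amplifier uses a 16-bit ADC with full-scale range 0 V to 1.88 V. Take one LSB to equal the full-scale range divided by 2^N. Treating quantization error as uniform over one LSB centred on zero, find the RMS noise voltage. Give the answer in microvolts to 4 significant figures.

8.281 µV

V_FS = 1.88 V.
LSB = 1.88 V ÷ 2^16 = 1.88/65536 V = 28.6865 µV.
For a uniform distribution on [−LSB/2, +LSB/2], V_rms = LSB/√12 = 28.6865 µV/3.4641 = 8.281 µV.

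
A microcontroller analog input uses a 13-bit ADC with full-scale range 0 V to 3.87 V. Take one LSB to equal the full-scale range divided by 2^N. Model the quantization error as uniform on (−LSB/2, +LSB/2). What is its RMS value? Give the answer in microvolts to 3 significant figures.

V_FS = 3.87 V.
LSB = 3.87 V / 2^13 = 472.41 µV.
V_rms = LSB/√12 = 472.41 µV / √12 = 136 µV.

136 µV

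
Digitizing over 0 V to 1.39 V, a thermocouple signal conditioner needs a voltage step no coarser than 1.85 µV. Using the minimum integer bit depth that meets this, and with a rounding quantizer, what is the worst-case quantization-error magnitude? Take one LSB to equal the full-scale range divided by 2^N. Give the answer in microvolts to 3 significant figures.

0.663 µV

Span = 1.39 V.
Need 2^N ≥ 1.39 V / 1.85 µV = 751400 → N_min = 20.
One LSB is 1.39 V / 1048576 = 1.3256 µV.
|e|_max = LSB/2 = 0.663 µV.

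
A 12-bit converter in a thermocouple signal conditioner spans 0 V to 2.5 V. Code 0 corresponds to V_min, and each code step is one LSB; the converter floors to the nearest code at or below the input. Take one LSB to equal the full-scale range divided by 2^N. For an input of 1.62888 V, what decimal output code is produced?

Range is 2.5 V. LSB = 2.5 V / 2^12 ≈ 0.6104 mV.
V_in − V_min = 1.62888 − (0) = 1.62888 V.
Divide by LSB: 1.62888 × 4096/2.5 = 2668.7570.
Truncating gives code 2668.

2668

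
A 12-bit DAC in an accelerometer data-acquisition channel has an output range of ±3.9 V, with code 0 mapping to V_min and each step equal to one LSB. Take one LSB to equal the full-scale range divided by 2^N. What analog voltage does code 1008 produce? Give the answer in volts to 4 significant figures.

Full-scale range = 3.9 V − (-3.9 V) = 7.8 V. LSB = 7.8 V / 2^12.
V_out = V_min + code × LSB = -3.9 V + 1008 × 7.8 V / 4096
      = -3.9 + 1.91953 = -1.98047 V.

-1.980 V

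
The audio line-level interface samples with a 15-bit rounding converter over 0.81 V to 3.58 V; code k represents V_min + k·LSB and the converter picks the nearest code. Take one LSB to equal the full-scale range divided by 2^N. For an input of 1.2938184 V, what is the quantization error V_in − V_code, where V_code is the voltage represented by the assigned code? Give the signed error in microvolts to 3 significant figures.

Full-scale range = 3.58 V − (0.81 V) = 2.77 V. LSB = 2.77 V / 2^15 ≈ 84.53 µV.
(V_in − V_min)/LSB = (1.2938184 − (0.81)) × 32768/2.77 = 5723.3795 → nearest code k = 5723.
V_code = V_min + k × range/2^15 = 0.81 + 5723 × 2.77/32768 = 1.2937863159 V.
Error = V_in − V_code = 1.2938184 − (1.2937863159) = +32.1 µV.

+32.1 µV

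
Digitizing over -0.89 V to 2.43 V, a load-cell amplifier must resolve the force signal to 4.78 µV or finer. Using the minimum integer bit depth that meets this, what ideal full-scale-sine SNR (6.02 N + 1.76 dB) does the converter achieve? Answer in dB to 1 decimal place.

Full-scale range = 2.43 V − (-0.89 V) = 3.32 V.
Required number of levels: 3.32/4.78 µV = 694560; smallest N with 2^N ≥ that is 20.
Ideal SNR at N = 20: 6.02·20 + 1.76 = 122.2 dB.

122.2 dB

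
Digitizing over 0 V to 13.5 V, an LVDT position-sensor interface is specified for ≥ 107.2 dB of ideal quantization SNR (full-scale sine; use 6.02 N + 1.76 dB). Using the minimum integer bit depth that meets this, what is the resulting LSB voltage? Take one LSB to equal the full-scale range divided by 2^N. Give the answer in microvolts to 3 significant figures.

Range is 13.5 V.
6.02 N + 1.76 ≥ 107.2 gives N ≥ 17.515, so the minimum integer is 18.
LSB = 13.5 V / 2^18 = 51.5 µV.

51.5 µV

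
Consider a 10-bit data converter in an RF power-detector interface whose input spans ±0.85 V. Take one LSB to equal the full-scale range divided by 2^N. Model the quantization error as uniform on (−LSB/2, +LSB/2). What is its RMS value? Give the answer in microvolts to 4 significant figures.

Range = 0.85 − (-0.85) = 1.7 V.
Step size = 1.7/1024 V = 1.66016 mV.
σ_q = LSB/√12 = 1.66016 mV/3.4641 = 479.2 µV.

479.2 µV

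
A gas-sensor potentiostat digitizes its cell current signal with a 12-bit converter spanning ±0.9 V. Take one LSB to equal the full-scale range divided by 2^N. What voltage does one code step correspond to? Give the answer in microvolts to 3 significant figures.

439 µV

Range = 0.9 − (-0.9) = 1.8 V.
2^12 = 4096 levels.
One LSB is 1.8 V / 4096 = 439 µV.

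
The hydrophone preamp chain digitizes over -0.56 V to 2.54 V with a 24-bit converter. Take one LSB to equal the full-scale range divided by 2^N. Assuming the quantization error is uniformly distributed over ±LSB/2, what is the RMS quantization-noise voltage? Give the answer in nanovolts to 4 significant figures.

The full-scale span is 2.54 − (-0.56) = 3.1 V.
LSB = 3.1 V ÷ 2^24 = 3.1/16777216 V = 184.774 nV.
For a uniform distribution on [−LSB/2, +LSB/2], V_rms = LSB/√12 = 184.774 nV/3.4641 = 53.34 nV.

53.34 nV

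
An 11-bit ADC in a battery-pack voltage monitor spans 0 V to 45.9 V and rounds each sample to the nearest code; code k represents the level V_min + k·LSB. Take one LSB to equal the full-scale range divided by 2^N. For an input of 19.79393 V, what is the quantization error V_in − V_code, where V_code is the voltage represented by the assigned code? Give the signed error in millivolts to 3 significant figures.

+4.04 mV

Full-scale range = 45.9 V. LSB = 45.9 V / 2^11 ≈ 22.41 mV.
Position in LSBs: (19.79393 − (0)) × 2048/45.9 = 883.1801; rounding gives k = 883.
Reconstructed level: 0 + 883 × 45.9/2048 V = 19.78989258 V.
Error = V_in − V_code = 19.79393 − (19.78989258) = +4.04 mV.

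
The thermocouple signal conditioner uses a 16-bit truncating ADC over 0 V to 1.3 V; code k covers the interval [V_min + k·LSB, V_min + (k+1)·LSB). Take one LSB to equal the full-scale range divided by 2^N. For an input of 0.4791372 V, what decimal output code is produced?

24154

Span = 1.3 V. LSB = 1.3 V / 2^16 ≈ 19.84 µV.
V_in − V_min = 0.4791372 − (0) = 0.4791372 V.
Divide by LSB: 0.4791372 × 65536/1.3 = 24154.4120.
Truncating gives code 24154.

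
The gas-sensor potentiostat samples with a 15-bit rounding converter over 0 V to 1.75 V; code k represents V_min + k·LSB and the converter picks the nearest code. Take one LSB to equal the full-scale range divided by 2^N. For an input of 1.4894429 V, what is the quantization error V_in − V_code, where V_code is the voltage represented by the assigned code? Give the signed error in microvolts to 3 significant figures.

+9.61 µV

Span = 1.75 V. LSB = 1.75 V / 2^15 ≈ 53.41 µV.
(1.4894429 − (0)) / LSB = 1.4894429 × 32768/1.75 = 27889.1800. Nearest integer: k = 27889.
Reconstructed level: 0 + 27889 × 1.75/32768 V = 1.4894332886 V.
Error = V_in − V_code = 1.4894429 − (1.4894332886) = +9.61 µV.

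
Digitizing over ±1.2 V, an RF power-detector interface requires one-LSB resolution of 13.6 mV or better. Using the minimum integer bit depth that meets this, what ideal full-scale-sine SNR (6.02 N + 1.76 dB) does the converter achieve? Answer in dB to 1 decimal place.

49.9 dB

Span: 1.2 V − (-1.2 V) = 2.4 V.
Required number of levels: 2.4/13.6 mV = 176.47; smallest N with 2^N ≥ that is 8.
SNR = 6.02 × 8 + 1.76 = 49.92 dB.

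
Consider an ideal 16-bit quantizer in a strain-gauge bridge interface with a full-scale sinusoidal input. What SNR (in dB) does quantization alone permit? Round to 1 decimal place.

Ideal quantization SNR: 6.02 × 16 + 1.76 dB = 98.1 dB.

98.1 dB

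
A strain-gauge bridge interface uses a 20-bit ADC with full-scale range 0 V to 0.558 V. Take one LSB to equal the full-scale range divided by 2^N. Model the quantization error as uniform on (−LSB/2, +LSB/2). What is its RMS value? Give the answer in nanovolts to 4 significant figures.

153.6 nV

Span = 0.558 V.
One LSB is 0.558 V / 1048576 = 0.532150 µV.
RMS of a uniform error over width LSB is LSB/√12 = 153.6 nV.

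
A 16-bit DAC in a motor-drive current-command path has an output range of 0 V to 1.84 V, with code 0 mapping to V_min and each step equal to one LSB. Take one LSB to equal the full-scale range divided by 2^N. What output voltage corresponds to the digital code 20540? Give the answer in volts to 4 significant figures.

0.5767 V

Span = 1.84 V. LSB = 1.84 V / 2^16.
V_out = V_min + code × LSB = 0 V + 20540 × 1.84 V / 65536
      = 0 V + 0.576685 V = 0.576685 V.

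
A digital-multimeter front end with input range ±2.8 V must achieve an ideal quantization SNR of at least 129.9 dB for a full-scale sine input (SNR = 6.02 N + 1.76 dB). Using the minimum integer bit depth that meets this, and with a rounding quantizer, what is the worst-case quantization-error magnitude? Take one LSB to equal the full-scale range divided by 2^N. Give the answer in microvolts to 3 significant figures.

0.668 µV

The full-scale span is 2.8 − (-2.8) = 5.6 V.
Solving 6.02 N ≥ 129.9 − 1.76: N ≥ 21.286. Round up → N = 22.
One LSB is 5.6 V / 4194304 = 1.3351 µV.
Half an LSB is 0.668 µV.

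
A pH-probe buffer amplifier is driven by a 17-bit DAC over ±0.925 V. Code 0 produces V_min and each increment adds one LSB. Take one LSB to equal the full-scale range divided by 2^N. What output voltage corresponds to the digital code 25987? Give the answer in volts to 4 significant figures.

-0.5582 V

Range = 0.925 − (-0.925) = 1.85 V. LSB = 1.85 V / 2^17.
Output = V_min + (25987/131072) × range = -0.925 + 0.198265 × 1.85 V
      = -0.925 + 0.366790 = -0.558210 V.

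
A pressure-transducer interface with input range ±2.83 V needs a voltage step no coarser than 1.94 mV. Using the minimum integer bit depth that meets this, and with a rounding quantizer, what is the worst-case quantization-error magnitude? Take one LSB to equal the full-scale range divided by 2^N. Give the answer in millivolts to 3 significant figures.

0.691 mV

The full-scale span is 2.83 − (-2.83) = 5.66 V.
5.66 V / 1.94 mV = 2918. Since 2^11 = 2048 and 2^12 = 4096, N = 12.
One LSB is 5.66 V / 4096 = 1.3818 mV.
|e|_max = LSB/2 = 0.691 mV.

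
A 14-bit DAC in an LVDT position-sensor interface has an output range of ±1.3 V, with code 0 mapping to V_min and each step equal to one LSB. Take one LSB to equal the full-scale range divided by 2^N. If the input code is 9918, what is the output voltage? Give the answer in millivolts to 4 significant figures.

273.9 mV

Range = 1.3 − (-1.3) = 2.6 V. LSB = 2.6 V / 2^14.
V_out = -1.3 + 9918 × (2.6/16384) V
      = -1.3 V + 1.57390 V = 0.273901 V.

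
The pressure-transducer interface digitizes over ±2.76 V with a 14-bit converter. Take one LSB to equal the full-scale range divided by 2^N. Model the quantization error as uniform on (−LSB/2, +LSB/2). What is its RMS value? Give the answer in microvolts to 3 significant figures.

The full-scale span is 2.76 − (-2.76) = 5.52 V.
LSB = 5.52 V ÷ 2^14 = 5.52/16384 V = 336.91 µV.
V_rms = LSB/√12 = 336.91 µV / √12 = 97.3 µV.

97.3 µV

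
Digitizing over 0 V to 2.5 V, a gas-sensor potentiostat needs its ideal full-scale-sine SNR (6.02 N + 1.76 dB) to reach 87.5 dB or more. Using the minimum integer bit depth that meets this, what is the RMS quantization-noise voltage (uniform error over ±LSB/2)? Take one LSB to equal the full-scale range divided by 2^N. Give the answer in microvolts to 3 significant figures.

Span = 2.5 V.
6.02 N + 1.76 ≥ 87.5 gives N ≥ 14.243, so the minimum integer is 15.
LSB = 2.5 V ÷ 2^15 = 2.5/32768 V = 76.294 µV.
RMS noise = LSB/√12 = 22.0 µV.

22.0 µV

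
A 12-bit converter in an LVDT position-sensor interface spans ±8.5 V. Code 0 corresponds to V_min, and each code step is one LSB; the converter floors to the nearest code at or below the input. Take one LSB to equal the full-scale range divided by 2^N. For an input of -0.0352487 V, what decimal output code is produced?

2039

The full-scale span is 8.5 − (-8.5) = 17 V. LSB = 17 V / 2^12 ≈ 4.150 mV.
(V_in − V_min) × 2^12/range = (-0.0352487 − (-8.5)) × 4096/17 = 2039.507.
Floor → code = 2039.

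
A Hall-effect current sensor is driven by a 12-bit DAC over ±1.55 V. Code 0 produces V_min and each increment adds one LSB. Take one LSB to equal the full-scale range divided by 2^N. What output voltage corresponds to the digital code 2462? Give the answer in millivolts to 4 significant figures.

The full-scale span is 1.55 − (-1.55) = 3.1 V. LSB = 3.1 V / 2^12.
V_out = V_min + code × LSB = -1.55 V + 2462 × 3.1 V / 4096
      = -1.55 V + 1.86333 V = 0.313330 V.

313.3 mV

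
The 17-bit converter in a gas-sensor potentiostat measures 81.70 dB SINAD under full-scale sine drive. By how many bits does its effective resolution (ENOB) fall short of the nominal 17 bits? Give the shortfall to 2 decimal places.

3.72 bits

Effective bits = (81.70 − 1.76)/6.02 = 13.2791.
17 − 13.2791 = 3.72 bits below nominal.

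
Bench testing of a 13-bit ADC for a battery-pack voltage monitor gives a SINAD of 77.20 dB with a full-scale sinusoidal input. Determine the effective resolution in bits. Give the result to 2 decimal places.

ENOB = (77.20 − 1.76)/6.02 = 12.5316 bits.

12.53 bits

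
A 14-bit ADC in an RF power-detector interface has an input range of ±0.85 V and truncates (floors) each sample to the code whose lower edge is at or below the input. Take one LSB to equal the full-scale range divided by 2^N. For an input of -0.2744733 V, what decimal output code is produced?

5546

Full-scale range = 0.85 V − (-0.85 V) = 1.7 V. LSB = 1.7 V / 2^14 ≈ 103.8 µV.
(V_in − V_min) × 2^14/range = (-0.2744733 − (-0.85)) × 16384/1.7 = 5546.723.
Floor → code = 5546.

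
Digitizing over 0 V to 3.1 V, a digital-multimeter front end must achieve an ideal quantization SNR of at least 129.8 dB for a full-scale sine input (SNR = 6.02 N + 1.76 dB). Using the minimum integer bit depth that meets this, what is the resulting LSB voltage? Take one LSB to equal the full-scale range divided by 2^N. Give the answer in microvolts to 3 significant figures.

Span = 3.1 V.
Solving 6.02 N ≥ 129.8 − 1.76: N ≥ 21.269. Round up → N = 22.
LSB = 3.1 V / 2^22 = 0.739 µV.

0.739 µV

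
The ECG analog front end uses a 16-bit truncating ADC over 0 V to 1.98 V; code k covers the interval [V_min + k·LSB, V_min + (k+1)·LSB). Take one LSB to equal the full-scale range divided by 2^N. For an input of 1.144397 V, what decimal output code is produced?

37878

Range is 1.98 V. LSB = 1.98 V / 2^16 ≈ 30.21 µV.
(V_in − V_min) × 2^16/range = (1.144397 − (0)) × 65536/1.98 = 37878.385.
Floor → code = 37878.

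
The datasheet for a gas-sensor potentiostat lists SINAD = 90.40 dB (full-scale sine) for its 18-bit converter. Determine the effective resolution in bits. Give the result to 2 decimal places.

14.72 bits

Inverting SNR = 6.02 N + 1.76: N_eff = (90.40 − 1.76)/6.02 = 14.7243.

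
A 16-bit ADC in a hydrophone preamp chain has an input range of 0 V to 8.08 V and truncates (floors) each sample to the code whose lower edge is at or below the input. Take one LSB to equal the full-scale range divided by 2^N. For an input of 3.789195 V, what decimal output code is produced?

30733

V_FS = 8.08 V. LSB = 8.08 V / 2^16 ≈ 123.3 µV.
code = ⌊(V_in − V_min)/LSB⌋ = ⌊(V_in − V_min) × 2^16 / range⌋
     = ⌊(3.789195 − (0)) × 65536 / 8.08⌋ = ⌊3.789195 × 65536/8.08⌋
     = ⌊30733.748⌋ = 30733.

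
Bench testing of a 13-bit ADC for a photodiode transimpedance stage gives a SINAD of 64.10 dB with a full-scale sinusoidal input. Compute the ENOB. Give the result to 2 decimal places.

10.36 bits

(64.10 − 1.76) / 6.02 = 62.34/6.02 = 10.3555 effective bits.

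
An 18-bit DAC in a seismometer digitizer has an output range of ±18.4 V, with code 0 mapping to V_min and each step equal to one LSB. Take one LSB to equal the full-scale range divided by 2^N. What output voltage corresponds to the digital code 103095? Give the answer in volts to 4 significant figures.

-3.927 V

The full-scale span is 18.4 − (-18.4) = 36.8 V. LSB = 36.8 V / 2^18.
V_out = V_min + code × LSB = -18.4 V + 103095 × 36.8 V / 262144
      = -18.4 V + 14.4726 V = -3.92744 V.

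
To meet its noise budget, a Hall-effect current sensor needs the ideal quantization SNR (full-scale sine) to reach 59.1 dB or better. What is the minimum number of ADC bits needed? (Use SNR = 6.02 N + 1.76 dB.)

10 bits

Solving 6.02 N ≥ 59.1 − 1.76: N ≥ 9.525. Round up → N = 10.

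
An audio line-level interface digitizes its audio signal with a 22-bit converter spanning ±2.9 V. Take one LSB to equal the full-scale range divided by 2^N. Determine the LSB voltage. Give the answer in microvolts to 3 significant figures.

1.38 µV

Span: 2.9 V − (-2.9 V) = 5.8 V.
2^22 = 4194304 levels.
LSB = 5.8 V ÷ 2^22 = 5.8/4194304 V = 1.38 µV.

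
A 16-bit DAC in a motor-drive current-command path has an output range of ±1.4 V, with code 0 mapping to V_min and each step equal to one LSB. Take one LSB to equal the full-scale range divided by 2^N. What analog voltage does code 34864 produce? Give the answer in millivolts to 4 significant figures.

Span: 1.4 V − (-1.4 V) = 2.8 V. LSB = 2.8 V / 2^16.
V_out = -1.4 + 34864 × (2.8/65536) V
      = -1.4 + 1.48955 = 0.0895508 V.

89.55 mV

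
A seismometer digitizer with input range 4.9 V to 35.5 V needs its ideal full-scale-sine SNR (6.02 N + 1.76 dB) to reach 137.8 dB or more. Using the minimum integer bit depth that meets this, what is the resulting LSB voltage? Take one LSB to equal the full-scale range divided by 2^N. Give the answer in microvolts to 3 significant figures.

3.65 µV

Range = 35.5 − (4.9) = 30.6 V.
N ≥ (137.8 − 1.76)/6.02 = 22.598 → N_min = 23.
One LSB is 30.6 V / 8388608 = 3.65 µV.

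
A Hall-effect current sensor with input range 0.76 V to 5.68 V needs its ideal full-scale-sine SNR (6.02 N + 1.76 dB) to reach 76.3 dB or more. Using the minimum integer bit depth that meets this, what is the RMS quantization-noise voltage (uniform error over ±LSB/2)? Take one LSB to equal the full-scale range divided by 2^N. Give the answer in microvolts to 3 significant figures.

Span: 5.68 V − (0.76 V) = 4.92 V.
N ≥ (76.3 − 1.76)/6.02 = 12.382 → N_min = 13.
LSB = 4.92 V / 2^13 = 0.60059 mV.
RMS noise = LSB/√12 = 173 µV.

173 µV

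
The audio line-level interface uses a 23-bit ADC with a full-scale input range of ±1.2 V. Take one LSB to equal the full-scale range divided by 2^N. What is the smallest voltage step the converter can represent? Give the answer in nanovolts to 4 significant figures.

286.1 nV

The full-scale span is 1.2 − (-1.2) = 2.4 V.
There are 2^23 = 8388608 steps.
One LSB is 2.4 V / 8388608 = 286.1 nV.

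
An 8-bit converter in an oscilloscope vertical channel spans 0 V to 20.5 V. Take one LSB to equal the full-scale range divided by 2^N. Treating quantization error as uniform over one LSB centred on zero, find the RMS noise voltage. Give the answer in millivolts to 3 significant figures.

Range is 20.5 V.
LSB = 20.5 V ÷ 2^8 = 20.5/256 V = 80.078 mV.
σ_q = LSB/√12 = 80.078 mV/3.4641 = 23.1 mV.

23.1 mV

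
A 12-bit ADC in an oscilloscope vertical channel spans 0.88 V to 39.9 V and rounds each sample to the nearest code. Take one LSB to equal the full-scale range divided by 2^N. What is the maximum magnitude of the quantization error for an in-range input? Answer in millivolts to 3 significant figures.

4.76 mV

Span: 39.9 V − (0.88 V) = 39.02 V.
Step size = 39.02/4096 V = 9.5264 mV.
Worst-case error for round-to-nearest is half an LSB: 4.76 mV.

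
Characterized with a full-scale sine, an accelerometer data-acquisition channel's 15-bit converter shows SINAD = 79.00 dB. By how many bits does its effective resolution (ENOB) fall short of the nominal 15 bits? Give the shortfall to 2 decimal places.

N_eff = (79.00 − 1.76)/6.02 = 12.8306 bits.
15 − 12.8306 = 2.17 bits below nominal.

2.17 bits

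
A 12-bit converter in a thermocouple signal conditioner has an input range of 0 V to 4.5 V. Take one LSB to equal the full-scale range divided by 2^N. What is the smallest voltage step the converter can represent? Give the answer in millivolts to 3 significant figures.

Full-scale range = 4.5 V.
Number of codes = 2^12 = 4096.
One LSB is 4.5 V / 4096 = 1.10 mV.

1.10 mV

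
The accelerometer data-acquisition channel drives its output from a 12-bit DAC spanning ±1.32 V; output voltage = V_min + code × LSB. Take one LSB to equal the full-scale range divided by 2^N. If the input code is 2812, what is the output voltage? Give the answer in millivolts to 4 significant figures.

The full-scale span is 1.32 − (-1.32) = 2.64 V. LSB = 2.64 V / 2^12.
V_out = V_min + code × LSB = -1.32 V + 2812 × 2.64 V / 4096
      = -1.32 + 1.81242 = 0.492422 V.

492.4 mV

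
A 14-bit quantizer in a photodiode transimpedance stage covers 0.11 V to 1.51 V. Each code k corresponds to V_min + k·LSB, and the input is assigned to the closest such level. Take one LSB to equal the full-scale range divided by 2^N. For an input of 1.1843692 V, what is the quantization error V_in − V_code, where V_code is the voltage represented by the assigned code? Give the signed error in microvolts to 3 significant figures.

The full-scale span is 1.51 − (0.11) = 1.4 V. LSB = 1.4 V / 2^14 ≈ 85.45 µV.
(1.1843692 − (0.11)) / LSB = 1.0743692 × 16384/1.4 = 12573.1893. Nearest integer: k = 12573.
V_code = 0.11 + (12573/16384) × 1.4 = 1.1843530273 V.
V_in − V_code = 1.1843692 − (1.1843530273) = +16.2 µV.

+16.2 µV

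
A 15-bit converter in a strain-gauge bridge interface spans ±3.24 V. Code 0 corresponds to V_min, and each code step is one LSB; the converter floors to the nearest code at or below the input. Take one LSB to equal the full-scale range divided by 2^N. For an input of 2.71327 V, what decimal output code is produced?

30104

Full-scale range = 3.24 V − (-3.24 V) = 6.48 V. LSB = 6.48 V / 2^15 ≈ 197.8 µV.
code = ⌊(V_in − V_min)/LSB⌋ = ⌊(V_in − V_min) × 2^15 / range⌋
     = ⌊(2.71327 − (-3.24)) × 32768 / 6.48⌋ = ⌊5.95327 × 32768/6.48⌋
     = ⌊30104.437⌋ = 30104.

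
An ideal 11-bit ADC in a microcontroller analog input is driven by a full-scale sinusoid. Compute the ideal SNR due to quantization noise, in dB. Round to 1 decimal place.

68.0 dB

SNR = 6.02·11 + 1.76 = 67.98 dB.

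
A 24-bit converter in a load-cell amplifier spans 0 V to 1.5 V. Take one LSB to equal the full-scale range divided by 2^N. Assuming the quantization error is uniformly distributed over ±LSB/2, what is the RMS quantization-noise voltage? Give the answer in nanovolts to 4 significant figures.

Range is 1.5 V.
One LSB is 1.5 V / 16777216 = 89.4070 nV.
σ_q = LSB/√12 = 89.4070 nV/3.4641 = 25.81 nV.

25.81 nV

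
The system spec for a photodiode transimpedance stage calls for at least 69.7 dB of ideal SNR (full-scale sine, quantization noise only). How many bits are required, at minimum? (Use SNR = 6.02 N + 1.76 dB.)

Required N = ⌈(69.7 − 1.76)/6.02⌉ = ⌈11.286⌉ = 12.

12 bits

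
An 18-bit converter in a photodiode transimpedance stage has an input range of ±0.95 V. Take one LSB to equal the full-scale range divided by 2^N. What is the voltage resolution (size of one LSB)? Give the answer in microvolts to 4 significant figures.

Span: 0.95 V − (-0.95 V) = 1.9 V.
2^18 = 262144 levels.
One LSB is 1.9 V / 262144 = 7.248 µV.

7.248 µV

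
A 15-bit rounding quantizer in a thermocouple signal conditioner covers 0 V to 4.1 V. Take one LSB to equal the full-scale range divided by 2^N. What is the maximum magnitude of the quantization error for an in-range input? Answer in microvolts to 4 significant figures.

62.56 µV

V_FS = 4.1 V.
Step size = 4.1/32768 V = 125.122 µV.
A rounding quantizer has |error| ≤ LSB/2 = 62.56 µV.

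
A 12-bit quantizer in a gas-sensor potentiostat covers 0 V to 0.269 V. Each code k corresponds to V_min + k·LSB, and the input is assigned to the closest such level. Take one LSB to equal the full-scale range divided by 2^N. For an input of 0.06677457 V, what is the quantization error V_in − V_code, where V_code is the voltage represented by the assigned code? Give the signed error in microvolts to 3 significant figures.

Full-scale range = 0.269 V. LSB = 0.269 V / 2^12 ≈ 65.67 µV.
Position in LSBs: (0.06677457 − (0)) × 4096/0.269 = 1016.7607; rounding gives k = 1017.
V_code = V_min + k × range/2^12 = 0 + 1017 × 0.269/4096 = 0.06679028320 V.
e = 0.06677457 − (0.06679028320) = −15.7 µV.

−15.7 µV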